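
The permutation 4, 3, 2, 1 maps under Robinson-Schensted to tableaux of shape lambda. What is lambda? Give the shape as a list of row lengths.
[1, 1, 1, 1]

Row-insert each entry into an empty tableau.

After inserting 4: P = [[4]].
After inserting 3: P = [[3], [4]].
After inserting 2: P = [[2], [3], [4]].
After inserting 1: P = [[1], [2], [3], [4]].

The final insertion tableau P = [[1], [2], [3], [4]] has shape [1, 1, 1, 1].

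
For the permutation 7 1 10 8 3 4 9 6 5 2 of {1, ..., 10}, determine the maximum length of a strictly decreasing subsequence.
5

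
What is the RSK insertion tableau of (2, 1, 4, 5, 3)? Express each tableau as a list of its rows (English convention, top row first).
P = [[1, 3, 5], [2, 4]]

Insert 2: appended to row 1. P = [[2]].
Insert 1: 1 bumps 2 from row 1; 2 starts row 2. P = [[1], [2]].
Insert 4: appended to row 1. P = [[1, 4], [2]].
Insert 5: appended to row 1. P = [[1, 4, 5], [2]].
Insert 3: 3 bumps 4 from row 1; 4 appends to row 2. P = [[1, 3, 5], [2, 4]].

So P = [[1, 3, 5], [2, 4]].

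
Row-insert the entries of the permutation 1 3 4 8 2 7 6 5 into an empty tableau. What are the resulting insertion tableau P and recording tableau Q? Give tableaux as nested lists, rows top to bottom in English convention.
P = [[1, 2, 4, 5], [3, 6], [7], [8]], Q = [[1, 2, 3, 4], [5, 6], [7], [8]]

Insert each entry of the permutation into P by Schensted row insertion, recording in Q the position of each new cell.

Insert 1: appended to row 1. P = [[1]].
Insert 3: appended to row 1. P = [[1, 3]].
Insert 4: appended to row 1. P = [[1, 3, 4]].
Insert 8: appended to row 1. P = [[1, 3, 4, 8]].
Insert 2: 2 bumps 3 from row 1; 3 starts row 2. P = [[1, 2, 4, 8], [3]].
Insert 7: 7 bumps 8 from row 1; 8 appends to row 2. P = [[1, 2, 4, 7], [3, 8]].
Insert 6: 6 bumps 7 from row 1; 7 bumps 8 from row 2; 8 starts row 3. P = [[1, 2, 4, 6], [3, 7], [8]].
Insert 5: 5 bumps 6 from row 1; 6 bumps 7 from row 2; 7 bumps 8 from row 3; 8 starts row 4. P = [[1, 2, 4, 5], [3, 6], [7], [8]].

So P = [[1, 2, 4, 5], [3, 6], [7], [8]], Q = [[1, 2, 3, 4], [5, 6], [7], [8]].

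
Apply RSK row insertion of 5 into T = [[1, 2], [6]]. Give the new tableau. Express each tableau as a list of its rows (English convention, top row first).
5 is larger than every entry of row 1, so it is appended to row 1. The new tableau is [[1, 2, 5], [6]].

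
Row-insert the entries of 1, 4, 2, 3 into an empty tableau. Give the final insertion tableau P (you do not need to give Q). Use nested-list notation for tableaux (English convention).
P = [[1, 2, 3], [4]]

Insert 1: appended to row 1. P = [[1]].
Insert 4: appended to row 1. P = [[1, 4]].
Insert 2: 2 bumps 4 from row 1; 4 starts row 2. P = [[1, 2], [4]].
Insert 3: appended to row 1. P = [[1, 2, 3], [4]].

So P = [[1, 2, 3], [4]].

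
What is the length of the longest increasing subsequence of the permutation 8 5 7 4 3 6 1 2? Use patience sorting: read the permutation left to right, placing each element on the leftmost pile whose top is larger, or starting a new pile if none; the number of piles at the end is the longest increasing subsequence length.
8: new pile. tops = [8]
5: onto pile 1 (replacing 8). tops = [5]
7: new pile. tops = [5, 7]
4: onto pile 1 (replacing 5). tops = [4, 7]
3: onto pile 1 (replacing 4). tops = [3, 7]
6: onto pile 2 (replacing 7). tops = [3, 6]
1: onto pile 1 (replacing 3). tops = [1, 6]
2: onto pile 2 (replacing 6). tops = [1, 2]

2 piles, so the longest increasing subsequence has length 2.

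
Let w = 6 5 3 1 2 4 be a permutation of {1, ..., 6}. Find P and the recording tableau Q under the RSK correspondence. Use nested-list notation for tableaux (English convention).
Insert each entry of the permutation into P by Schensted row insertion, recording in Q the position of each new cell.

Insert 6: appended to row 1. P = [[6]].
Insert 5: 5 bumps 6 from row 1; 6 starts row 2. P = [[5], [6]].
Insert 3: 3 bumps 5 from row 1; 5 bumps 6 from row 2; 6 starts row 3. P = [[3], [5], [6]].
Insert 1: 1 bumps 3 from row 1; 3 bumps 5 from row 2; 5 bumps 6 from row 3; 6 starts row 4. P = [[1], [3], [5], [6]].
Insert 2: appended to row 1. P = [[1, 2], [3], [5], [6]].
Insert 4: appended to row 1. P = [[1, 2, 4], [3], [5], [6]].

So P = [[1, 2, 4], [3], [5], [6]], Q = [[1, 5, 6], [2], [3], [4]].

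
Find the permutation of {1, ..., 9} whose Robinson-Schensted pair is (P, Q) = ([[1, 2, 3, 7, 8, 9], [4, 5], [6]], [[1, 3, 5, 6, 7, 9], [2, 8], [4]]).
Reverse the RSK construction: for i from n down to 1, find the cell of Q containing i, remove the entry at that cell from P, and reverse-bump it up through P; the value ejected from row 1 is w(i).

Step i=9: Q has 9 at row 1, column 6; remove that cell from P, ejecting 9. So w(9) = 9. P is now [[1, 2, 3, 7, 8], [4, 5], [6]].
Step i=8: Q has 8 at row 2, column 2; remove 5 from row 2 of P and reverse-bump: 5 enters row 1 and ejects 3. So w(8) = 3. P is now [[1, 2, 5, 7, 8], [4], [6]].
Step i=7: Q has 7 at row 1, column 5; remove that cell from P, ejecting 8. So w(7) = 8. P is now [[1, 2, 5, 7], [4], [6]].
Step i=6: Q has 6 at row 1, column 4; remove that cell from P, ejecting 7. So w(6) = 7. P is now [[1, 2, 5], [4], [6]].
Step i=5: Q has 5 at row 1, column 3; remove that cell from P, ejecting 5. So w(5) = 5. P is now [[1, 2], [4], [6]].
Step i=4: Q has 4 at row 3, column 1; remove 6 from row 3 of P and reverse-bump: 6 enters row 2 and ejects 4; 4 enters row 1 and ejects 2. So w(4) = 2. P is now [[1, 4], [6]].
Step i=3: Q has 3 at row 1, column 2; remove that cell from P, ejecting 4. So w(3) = 4. P is now [[1], [6]].
Step i=2: Q has 2 at row 2, column 1; remove 6 from row 2 of P and reverse-bump: 6 enters row 1 and ejects 1. So w(2) = 1. P is now [[6]].
Step i=1: Q has 1 at row 1, column 1; remove that cell from P, ejecting 6. So w(1) = 6. P is now [].

So w = 6 1 4 2 5 7 8 3 9.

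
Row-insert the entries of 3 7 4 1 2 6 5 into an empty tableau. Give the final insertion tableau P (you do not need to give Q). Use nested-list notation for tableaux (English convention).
After inserting 3: P = [[3]].
After inserting 7: P = [[3, 7]].
After inserting 4: P = [[3, 4], [7]].
After inserting 1: P = [[1, 4], [3], [7]].
After inserting 2: P = [[1, 2], [3, 4], [7]].
After inserting 6: P = [[1, 2, 6], [3, 4], [7]].
After inserting 5: P = [[1, 2, 5], [3, 4, 6], [7]].

So P = [[1, 2, 5], [3, 4, 6], [7]].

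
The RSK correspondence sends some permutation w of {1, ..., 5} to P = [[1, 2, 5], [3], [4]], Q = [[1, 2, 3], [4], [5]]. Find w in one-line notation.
1 4 5 3 2

Reverse the RSK construction: for i from n down to 1, find the cell of Q containing i, remove the entry at that cell from P, and reverse-bump it up through P; the value ejected from row 1 is w(i).

Step i=5: Q has 5 at row 3, column 1; remove 4 from row 3 of P and reverse-bump: 4 enters row 2 and ejects 3; 3 enters row 1 and ejects 2. So w(5) = 2. P is now [[1, 3, 5], [4]].
Step i=4: Q has 4 at row 2, column 1; remove 4 from row 2 of P and reverse-bump: 4 enters row 1 and ejects 3. So w(4) = 3. P is now [[1, 4, 5]].
Step i=3: Q has 3 at row 1, column 3; remove that cell from P, ejecting 5. So w(3) = 5. P is now [[1, 4]].
Step i=2: Q has 2 at row 1, column 2; remove that cell from P, ejecting 4. So w(2) = 4. P is now [[1]].
Step i=1: Q has 1 at row 1, column 1; remove that cell from P, ejecting 1. So w(1) = 1. P is now [].

So w = 1 4 5 3 2.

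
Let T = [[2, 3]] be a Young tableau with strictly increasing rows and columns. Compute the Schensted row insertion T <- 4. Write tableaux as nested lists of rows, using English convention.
[[2, 3, 4]]

4 is larger than every entry of row 1, so it is appended to row 1. The new tableau is [[2, 3, 4]].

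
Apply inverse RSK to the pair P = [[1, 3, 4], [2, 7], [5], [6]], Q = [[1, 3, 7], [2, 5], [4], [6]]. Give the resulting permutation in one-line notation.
6 5 7 2 3 1 4

Reverse the RSK construction: for i from n down to 1, find the cell of Q containing i, remove the entry at that cell from P, and reverse-bump it up through P; the value ejected from row 1 is w(i).

Step i=7: Q has 7 at row 1, column 3; remove that cell from P, ejecting 4. So w(7) = 4. P is now [[1, 3], [2, 7], [5], [6]].
Step i=6: Q has 6 at row 4, column 1; remove 6 from row 4 of P and reverse-bump: 6 enters row 3 and ejects 5; 5 enters row 2 and ejects 2; 2 enters row 1 and ejects 1. So w(6) = 1. P is now [[2, 3], [5, 7], [6]].
Step i=5: Q has 5 at row 2, column 2; remove 7 from row 2 of P and reverse-bump: 7 enters row 1 and ejects 3. So w(5) = 3. P is now [[2, 7], [5], [6]].
Step i=4: Q has 4 at row 3, column 1; remove 6 from row 3 of P and reverse-bump: 6 enters row 2 and ejects 5; 5 enters row 1 and ejects 2. So w(4) = 2. P is now [[5, 7], [6]].
Step i=3: Q has 3 at row 1, column 2; remove that cell from P, ejecting 7. So w(3) = 7. P is now [[5], [6]].
Step i=2: Q has 2 at row 2, column 1; remove 6 from row 2 of P and reverse-bump: 6 enters row 1 and ejects 5. So w(2) = 5. P is now [[6]].
Step i=1: Q has 1 at row 1, column 1; remove that cell from P, ejecting 6. So w(1) = 6. P is now [].

So w = 6 5 7 2 3 1 4.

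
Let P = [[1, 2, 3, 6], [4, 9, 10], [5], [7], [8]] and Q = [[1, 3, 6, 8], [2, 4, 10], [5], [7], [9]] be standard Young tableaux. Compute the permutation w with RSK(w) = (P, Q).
8 1 9 7 2 5 4 10 3 6

Reverse the RSK construction: for i from n down to 1, find the cell of Q containing i, remove the entry at that cell from P, and reverse-bump it up through P; the value ejected from row 1 is w(i).

Step i=10: Q has 10 at row 2, column 3; remove 10 from row 2 of P and reverse-bump: 10 enters row 1 and ejects 6. So w(10) = 6. P is now [[1, 2, 3, 10], [4, 9], [5], [7], [8]].
Step i=9: Q has 9 at row 5, column 1; remove 8 from row 5 of P and reverse-bump: 8 enters row 4 and ejects 7; 7 enters row 3 and ejects 5; 5 enters row 2 and ejects 4; 4 enters row 1 and ejects 3. So w(9) = 3. P is now [[1, 2, 4, 10], [5, 9], [7], [8]].
Step i=8: Q has 8 at row 1, column 4; remove that cell from P, ejecting 10. So w(8) = 10. P is now [[1, 2, 4], [5, 9], [7], [8]].
Step i=7: Q has 7 at row 4, column 1; remove 8 from row 4 of P and reverse-bump: 8 enters row 3 and ejects 7; 7 enters row 2 and ejects 5; 5 enters row 1 and ejects 4. So w(7) = 4. P is now [[1, 2, 5], [7, 9], [8]].
Step i=6: Q has 6 at row 1, column 3; remove that cell from P, ejecting 5. So w(6) = 5. P is now [[1, 2], [7, 9], [8]].
Step i=5: Q has 5 at row 3, column 1; remove 8 from row 3 of P and reverse-bump: 8 enters row 2 and ejects 7; 7 enters row 1 and ejects 2. So w(5) = 2. P is now [[1, 7], [8, 9]].
Step i=4: Q has 4 at row 2, column 2; remove 9 from row 2 of P and reverse-bump: 9 enters row 1 and ejects 7. So w(4) = 7. P is now [[1, 9], [8]].
Step i=3: Q has 3 at row 1, column 2; remove that cell from P, ejecting 9. So w(3) = 9. P is now [[1], [8]].
Step i=2: Q has 2 at row 2, column 1; remove 8 from row 2 of P and reverse-bump: 8 enters row 1 and ejects 1. So w(2) = 1. P is now [[8]].
Step i=1: Q has 1 at row 1, column 1; remove that cell from P, ejecting 8. So w(1) = 8. P is now [].

So w = 8 1 9 7 2 5 4 10 3 6.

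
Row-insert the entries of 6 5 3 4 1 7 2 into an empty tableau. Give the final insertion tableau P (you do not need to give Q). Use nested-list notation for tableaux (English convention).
Insert 6: appended to row 1. P = [[6]].
Insert 5: 5 bumps 6 from row 1; 6 starts row 2. P = [[5], [6]].
Insert 3: 3 bumps 5 from row 1; 5 bumps 6 from row 2; 6 starts row 3. P = [[3], [5], [6]].
Insert 4: appended to row 1. P = [[3, 4], [5], [6]].
Insert 1: 1 bumps 3 from row 1; 3 bumps 5 from row 2; 5 bumps 6 from row 3; 6 starts row 4. P = [[1, 4], [3], [5], [6]].
Insert 7: appended to row 1. P = [[1, 4, 7], [3], [5], [6]].
Insert 2: 2 bumps 4 from row 1; 4 appends to row 2. P = [[1, 2, 7], [3, 4], [5], [6]].

So P = [[1, 2, 7], [3, 4], [5], [6]].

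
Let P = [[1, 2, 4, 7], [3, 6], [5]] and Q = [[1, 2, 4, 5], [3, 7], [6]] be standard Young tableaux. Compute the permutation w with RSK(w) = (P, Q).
1 5 3 6 7 2 4

Reverse RSK: for i = n, n-1, ..., 1, locate i in Q, remove the corresponding corner cell from P, and reverse-bump its entry up through P; the value ejected from row 1 is w(i).

So w = 1 5 3 6 7 2 4.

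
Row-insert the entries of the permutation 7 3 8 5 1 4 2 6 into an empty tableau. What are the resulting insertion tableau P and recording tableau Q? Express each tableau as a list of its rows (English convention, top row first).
Insert each entry of the permutation into P by Schensted row insertion, recording in Q the position of each new cell.

Insert 7: appended to row 1. P = [[7]].
Insert 3: 3 bumps 7 from row 1; 7 starts row 2. P = [[3], [7]].
Insert 8: appended to row 1. P = [[3, 8], [7]].
Insert 5: 5 bumps 8 from row 1; 8 appends to row 2. P = [[3, 5], [7, 8]].
Insert 1: 1 bumps 3 from row 1; 3 bumps 7 from row 2; 7 starts row 3. P = [[1, 5], [3, 8], [7]].
Insert 4: 4 bumps 5 from row 1; 5 bumps 8 from row 2; 8 appends to row 3. P = [[1, 4], [3, 5], [7, 8]].
Insert 2: 2 bumps 4 from row 1; 4 bumps 5 from row 2; 5 bumps 7 from row 3; 7 starts row 4. P = [[1, 2], [3, 4], [5, 8], [7]].
Insert 6: appended to row 1. P = [[1, 2, 6], [3, 4], [5, 8], [7]].

So P = [[1, 2, 6], [3, 4], [5, 8], [7]], Q = [[1, 3, 8], [2, 4], [5, 6], [7]].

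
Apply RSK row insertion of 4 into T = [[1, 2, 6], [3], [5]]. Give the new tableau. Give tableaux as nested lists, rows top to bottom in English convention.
In row 1, 4 replaces 6 (the leftmost entry greater than 4); 6 is bumped to row 2. 6 is appended to row 2. The new tableau is [[1, 2, 4], [3, 6], [5]].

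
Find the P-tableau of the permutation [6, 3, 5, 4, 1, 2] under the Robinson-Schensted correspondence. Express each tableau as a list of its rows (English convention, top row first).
After inserting 6: P = [[6]].
After inserting 3: P = [[3], [6]].
After inserting 5: P = [[3, 5], [6]].
After inserting 4: P = [[3, 4], [5], [6]].
After inserting 1: P = [[1, 4], [3], [5], [6]].
After inserting 2: P = [[1, 2], [3, 4], [5], [6]].

So P = [[1, 2], [3, 4], [5], [6]].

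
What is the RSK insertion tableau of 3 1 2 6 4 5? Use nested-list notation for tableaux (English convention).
P = [[1, 2, 4, 5], [3, 6]]

After inserting 3: P = [[3]].
After inserting 1: P = [[1], [3]].
After inserting 2: P = [[1, 2], [3]].
After inserting 6: P = [[1, 2, 6], [3]].
After inserting 4: P = [[1, 2, 4], [3, 6]].
After inserting 5: P = [[1, 2, 4, 5], [3, 6]].

So P = [[1, 2, 4, 5], [3, 6]].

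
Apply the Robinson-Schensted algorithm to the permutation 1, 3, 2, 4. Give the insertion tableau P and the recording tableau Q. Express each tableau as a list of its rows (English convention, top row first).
Insert each entry of the permutation into P by Schensted row insertion, recording in Q the position of each new cell.

After inserting 1: P = [[1]].
After inserting 3: P = [[1, 3]].
After inserting 2: P = [[1, 2], [3]].
After inserting 4: P = [[1, 2, 4], [3]].

So P = [[1, 2, 4], [3]], Q = [[1, 2, 4], [3]].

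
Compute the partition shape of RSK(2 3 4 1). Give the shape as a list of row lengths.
Row-insert each entry into an empty tableau.

After inserting 2: P = [[2]].
After inserting 3: P = [[2, 3]].
After inserting 4: P = [[2, 3, 4]].
After inserting 1: P = [[1, 3, 4], [2]].

The final insertion tableau P = [[1, 3, 4], [2]] has shape [3, 1].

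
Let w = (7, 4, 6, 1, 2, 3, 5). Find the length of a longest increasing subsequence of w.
4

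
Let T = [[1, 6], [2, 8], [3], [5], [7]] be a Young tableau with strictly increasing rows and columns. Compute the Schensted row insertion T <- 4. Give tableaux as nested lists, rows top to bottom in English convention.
[[1, 4], [2, 6], [3, 8], [5], [7]]

In row 1, 4 replaces 6 (the leftmost entry greater than 4); 6 is bumped to row 2. In row 2, 6 replaces 8 (the leftmost entry greater than 6); 8 is bumped to row 3. 8 is appended to row 3. The new tableau is [[1, 4], [2, 6], [3, 8], [5], [7]].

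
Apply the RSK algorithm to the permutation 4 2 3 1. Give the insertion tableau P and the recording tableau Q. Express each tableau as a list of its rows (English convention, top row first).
Insert each entry of the permutation into P by Schensted row insertion, recording in Q the position of each new cell.

Insert 4: appended to row 1. P = [[4]].
Insert 2: 2 bumps 4 from row 1; 4 starts row 2. P = [[2], [4]].
Insert 3: appended to row 1. P = [[2, 3], [4]].
Insert 1: 1 bumps 2 from row 1; 2 bumps 4 from row 2; 4 starts row 3. P = [[1, 3], [2], [4]].

So P = [[1, 3], [2], [4]], Q = [[1, 3], [2], [4]].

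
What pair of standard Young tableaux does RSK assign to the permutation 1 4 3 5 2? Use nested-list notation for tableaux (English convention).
P = [[1, 2, 5], [3], [4]], Q = [[1, 2, 4], [3], [5]]

Insert each entry of the permutation into P by Schensted row insertion, recording in Q the position of each new cell.

Insert 1: appended to row 1. P = [[1]], Q = [[1]].
Insert 4: appended to row 1. P = [[1, 4]], Q = [[1, 2]].
Insert 3: 3 bumps 4 from row 1; 4 starts row 2. P = [[1, 3], [4]], Q = [[1, 2], [3]].
Insert 5: appended to row 1. P = [[1, 3, 5], [4]], Q = [[1, 2, 4], [3]].
Insert 2: 2 bumps 3 from row 1; 3 bumps 4 from row 2; 4 starts row 3. P = [[1, 2, 5], [3], [4]], Q = [[1, 2, 4], [3], [5]].

So P = [[1, 2, 5], [3], [4]], Q = [[1, 2, 4], [3], [5]].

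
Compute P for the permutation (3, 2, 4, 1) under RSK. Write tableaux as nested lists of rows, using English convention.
Insert 3: appended to row 1. P = [[3]].
Insert 2: 2 bumps 3 from row 1; 3 starts row 2. P = [[2], [3]].
Insert 4: appended to row 1. P = [[2, 4], [3]].
Insert 1: 1 bumps 2 from row 1; 2 bumps 3 from row 2; 3 starts row 3. P = [[1, 4], [2], [3]].

So P = [[1, 4], [2], [3]].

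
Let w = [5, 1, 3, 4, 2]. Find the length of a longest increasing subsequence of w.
3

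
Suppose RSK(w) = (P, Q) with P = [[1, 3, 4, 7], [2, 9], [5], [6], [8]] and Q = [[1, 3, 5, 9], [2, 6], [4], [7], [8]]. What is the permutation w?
Reverse the RSK construction: for i from n down to 1, find the cell of Q containing i, remove the entry at that cell from P, and reverse-bump it up through P; the value ejected from row 1 is w(i).

Step i=9: Q has 9 at row 1, column 4; remove that cell from P, ejecting 7. So w(9) = 7. P is now [[1, 3, 4], [2, 9], [5], [6], [8]].
Step i=8: Q has 8 at row 5, column 1; remove 8 from row 5 of P and reverse-bump: 8 enters row 4 and ejects 6; 6 enters row 3 and ejects 5; 5 enters row 2 and ejects 2; 2 enters row 1 and ejects 1. So w(8) = 1. P is now [[2, 3, 4], [5, 9], [6], [8]].
Step i=7: Q has 7 at row 4, column 1; remove 8 from row 4 of P and reverse-bump: 8 enters row 3 and ejects 6; 6 enters row 2 and ejects 5; 5 enters row 1 and ejects 4. So w(7) = 4. P is now [[2, 3, 5], [6, 9], [8]].
Step i=6: Q has 6 at row 2, column 2; remove 9 from row 2 of P and reverse-bump: 9 enters row 1 and ejects 5. So w(6) = 5. P is now [[2, 3, 9], [6], [8]].
Step i=5: Q has 5 at row 1, column 3; remove that cell from P, ejecting 9. So w(5) = 9. P is now [[2, 3], [6], [8]].
Step i=4: Q has 4 at row 3, column 1; remove 8 from row 3 of P and reverse-bump: 8 enters row 2 and ejects 6; 6 enters row 1 and ejects 3. So w(4) = 3. P is now [[2, 6], [8]].
Step i=3: Q has 3 at row 1, column 2; remove that cell from P, ejecting 6. So w(3) = 6. P is now [[2], [8]].
Step i=2: Q has 2 at row 2, column 1; remove 8 from row 2 of P and reverse-bump: 8 enters row 1 and ejects 2. So w(2) = 2. P is now [[8]].
Step i=1: Q has 1 at row 1, column 1; remove that cell from P, ejecting 8. So w(1) = 8. P is now [].

So w = 8 2 6 3 9 5 4 1 7.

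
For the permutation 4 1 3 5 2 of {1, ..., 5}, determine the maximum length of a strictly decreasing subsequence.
3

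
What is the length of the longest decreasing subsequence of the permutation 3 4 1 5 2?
2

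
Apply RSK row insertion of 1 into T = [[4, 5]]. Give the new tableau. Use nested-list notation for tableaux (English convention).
[[1, 5], [4]]

In row 1, 1 replaces 4 (the leftmost entry greater than 1); 4 is bumped to row 2. 4 starts a new row 2. The new tableau is [[1, 5], [4]].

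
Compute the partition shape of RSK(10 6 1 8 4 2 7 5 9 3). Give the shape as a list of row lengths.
[4, 2, 2, 1, 1]

Row-insert each entry into an empty tableau.

After inserting 10: P = [[10]].
After inserting 6: P = [[6], [10]].
After inserting 1: P = [[1], [6], [10]].
After inserting 8: P = [[1, 8], [6], [10]].
After inserting 4: P = [[1, 4], [6, 8], [10]].
After inserting 2: P = [[1, 2], [4, 8], [6], [10]].
After inserting 7: P = [[1, 2, 7], [4, 8], [6], [10]].
After inserting 5: P = [[1, 2, 5], [4, 7], [6, 8], [10]].
After inserting 9: P = [[1, 2, 5, 9], [4, 7], [6, 8], [10]].
After inserting 3: P = [[1, 2, 3, 9], [4, 5], [6, 7], [8], [10]].

The final insertion tableau P = [[1, 2, 3, 9], [4, 5], [6, 7], [8], [10]] has shape [4, 2, 2, 1, 1].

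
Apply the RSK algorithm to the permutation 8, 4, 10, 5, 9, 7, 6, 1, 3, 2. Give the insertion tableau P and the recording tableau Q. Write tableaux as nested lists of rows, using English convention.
Insert each entry of the permutation into P by Schensted row insertion, recording in Q the position of each new cell.

Insert 8: appended to row 1. P = [[8]], Q = [[1]].
Insert 4: 4 bumps 8 from row 1; 8 starts row 2. P = [[4], [8]], Q = [[1], [2]].
Insert 10: appended to row 1. P = [[4, 10], [8]], Q = [[1, 3], [2]].
Insert 5: 5 bumps 10 from row 1; 10 appends to row 2. P = [[4, 5], [8, 10]], Q = [[1, 3], [2, 4]].
Insert 9: appended to row 1. P = [[4, 5, 9], [8, 10]], Q = [[1, 3, 5], [2, 4]].
Insert 7: 7 bumps 9 from row 1; 9 bumps 10 from row 2; 10 starts row 3. P = [[4, 5, 7], [8, 9], [10]], Q = [[1, 3, 5], [2, 4], [6]].
Insert 6: 6 bumps 7 from row 1; 7 bumps 8 from row 2; 8 bumps 10 from row 3; 10 starts row 4. P = [[4, 5, 6], [7, 9], [8], [10]], Q = [[1, 3, 5], [2, 4], [6], [7]].
Insert 1: 1 bumps 4 from row 1; 4 bumps 7 from row 2; 7 bumps 8 from row 3; 8 bumps 10 from row 4; 10 starts row 5. P = [[1, 5, 6], [4, 9], [7], [8], [10]], Q = [[1, 3, 5], [2, 4], [6], [7], [8]].
Insert 3: 3 bumps 5 from row 1; 5 bumps 9 from row 2; 9 appends to row 3. P = [[1, 3, 6], [4, 5], [7, 9], [8], [10]], Q = [[1, 3, 5], [2, 4], [6, 9], [7], [8]].
Insert 2: 2 bumps 3 from row 1; 3 bumps 4 from row 2; 4 bumps 7 from row 3; 7 bumps 8 from row 4; 8 bumps 10 from row 5; 10 starts row 6. P = [[1, 2, 6], [3, 5], [4, 9], [7], [8], [10]], Q = [[1, 3, 5], [2, 4], [6, 9], [7], [8], [10]].

So P = [[1, 2, 6], [3, 5], [4, 9], [7], [8], [10]], Q = [[1, 3, 5], [2, 4], [6, 9], [7], [8], [10]].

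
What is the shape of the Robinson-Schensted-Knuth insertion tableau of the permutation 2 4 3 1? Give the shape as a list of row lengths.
[2, 1, 1]

RSK row insertion gives P = [[1, 3], [2], [4]], which has shape [2, 1, 1].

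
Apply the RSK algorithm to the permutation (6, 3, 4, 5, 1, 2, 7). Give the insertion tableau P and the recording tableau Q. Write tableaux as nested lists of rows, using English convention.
P = [[1, 2, 5, 7], [3, 4], [6]], Q = [[1, 3, 4, 7], [2, 6], [5]]

Insert each entry of the permutation into P by Schensted row insertion, recording in Q the position of each new cell.

After inserting 6: P = [[6]].
After inserting 3: P = [[3], [6]].
After inserting 4: P = [[3, 4], [6]].
After inserting 5: P = [[3, 4, 5], [6]].
After inserting 1: P = [[1, 4, 5], [3], [6]].
After inserting 2: P = [[1, 2, 5], [3, 4], [6]].
After inserting 7: P = [[1, 2, 5, 7], [3, 4], [6]].

So P = [[1, 2, 5, 7], [3, 4], [6]], Q = [[1, 3, 4, 7], [2, 6], [5]].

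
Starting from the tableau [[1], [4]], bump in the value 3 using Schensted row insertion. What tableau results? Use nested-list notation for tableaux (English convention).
[[1, 3], [4]]

3 is larger than every entry of row 1, so it is appended to row 1. The new tableau is [[1, 3], [4]].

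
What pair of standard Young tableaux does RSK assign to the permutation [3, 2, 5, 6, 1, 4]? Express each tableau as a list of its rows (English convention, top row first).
P = [[1, 4, 6], [2, 5], [3]], Q = [[1, 3, 4], [2, 6], [5]]

Insert each entry of the permutation into P by Schensted row insertion, recording in Q the position of each new cell.

Insert 3: appended to row 1. P = [[3]].
Insert 2: 2 bumps 3 from row 1; 3 starts row 2. P = [[2], [3]].
Insert 5: appended to row 1. P = [[2, 5], [3]].
Insert 6: appended to row 1. P = [[2, 5, 6], [3]].
Insert 1: 1 bumps 2 from row 1; 2 bumps 3 from row 2; 3 starts row 3. P = [[1, 5, 6], [2], [3]].
Insert 4: 4 bumps 5 from row 1; 5 appends to row 2. P = [[1, 4, 6], [2, 5], [3]].

So P = [[1, 4, 6], [2, 5], [3]], Q = [[1, 3, 4], [2, 6], [5]].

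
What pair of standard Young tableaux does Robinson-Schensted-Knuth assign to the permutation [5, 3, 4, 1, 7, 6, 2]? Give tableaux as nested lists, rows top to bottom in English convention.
Insert each entry of the permutation into P by Schensted row insertion, recording in Q the position of each new cell.

Insert 5: appended to row 1. P = [[5]].
Insert 3: 3 bumps 5 from row 1; 5 starts row 2. P = [[3], [5]].
Insert 4: appended to row 1. P = [[3, 4], [5]].
Insert 1: 1 bumps 3 from row 1; 3 bumps 5 from row 2; 5 starts row 3. P = [[1, 4], [3], [5]].
Insert 7: appended to row 1. P = [[1, 4, 7], [3], [5]].
Insert 6: 6 bumps 7 from row 1; 7 appends to row 2. P = [[1, 4, 6], [3, 7], [5]].
Insert 2: 2 bumps 4 from row 1; 4 bumps 7 from row 2; 7 appends to row 3. P = [[1, 2, 6], [3, 4], [5, 7]].

So P = [[1, 2, 6], [3, 4], [5, 7]], Q = [[1, 3, 5], [2, 6], [4, 7]].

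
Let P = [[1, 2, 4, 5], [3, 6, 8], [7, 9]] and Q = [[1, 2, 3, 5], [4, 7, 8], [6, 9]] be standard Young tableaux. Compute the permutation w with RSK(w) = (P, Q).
Reverse RSK: for i = n, n-1, ..., 1, locate i in Q, remove the corresponding corner cell from P, and reverse-bump its entry up through P; the value ejected from row 1 is w(i).

So w = 1 3 7 6 9 2 4 8 5.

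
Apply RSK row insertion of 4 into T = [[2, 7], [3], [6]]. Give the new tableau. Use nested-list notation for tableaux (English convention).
In row 1, 4 replaces 7 (the leftmost entry greater than 4); 7 is bumped to row 2. 7 is appended to row 2. The new tableau is [[2, 4], [3, 7], [6]].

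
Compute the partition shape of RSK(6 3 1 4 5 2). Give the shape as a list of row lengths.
[3, 2, 1]

Row-insert each entry into an empty tableau.

After inserting 6: P = [[6]].
After inserting 3: P = [[3], [6]].
After inserting 1: P = [[1], [3], [6]].
After inserting 4: P = [[1, 4], [3], [6]].
After inserting 5: P = [[1, 4, 5], [3], [6]].
After inserting 2: P = [[1, 2, 5], [3, 4], [6]].

The final insertion tableau P = [[1, 2, 5], [3, 4], [6]] has shape [3, 2, 1].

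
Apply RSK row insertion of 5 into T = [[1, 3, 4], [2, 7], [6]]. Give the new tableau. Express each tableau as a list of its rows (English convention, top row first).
5 is larger than every entry of row 1, so it is appended to row 1. The new tableau is [[1, 3, 4, 5], [2, 7], [6]].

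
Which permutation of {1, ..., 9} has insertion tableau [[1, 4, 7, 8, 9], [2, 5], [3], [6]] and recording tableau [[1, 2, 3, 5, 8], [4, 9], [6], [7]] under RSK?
3 6 7 5 8 2 1 9 4

Reverse the RSK construction: for i from n down to 1, find the cell of Q containing i, remove the entry at that cell from P, and reverse-bump it up through P; the value ejected from row 1 is w(i).

Step i=9: Q has 9 at row 2, column 2; remove 5 from row 2 of P and reverse-bump: 5 enters row 1 and ejects 4. So w(9) = 4. P is now [[1, 5, 7, 8, 9], [2], [3], [6]].
Step i=8: Q has 8 at row 1, column 5; remove that cell from P, ejecting 9. So w(8) = 9. P is now [[1, 5, 7, 8], [2], [3], [6]].
Step i=7: Q has 7 at row 4, column 1; remove 6 from row 4 of P and reverse-bump: 6 enters row 3 and ejects 3; 3 enters row 2 and ejects 2; 2 enters row 1 and ejects 1. So w(7) = 1. P is now [[2, 5, 7, 8], [3], [6]].
Step i=6: Q has 6 at row 3, column 1; remove 6 from row 3 of P and reverse-bump: 6 enters row 2 and ejects 3; 3 enters row 1 and ejects 2. So w(6) = 2. P is now [[3, 5, 7, 8], [6]].
Step i=5: Q has 5 at row 1, column 4; remove that cell from P, ejecting 8. So w(5) = 8. P is now [[3, 5, 7], [6]].
Step i=4: Q has 4 at row 2, column 1; remove 6 from row 2 of P and reverse-bump: 6 enters row 1 and ejects 5. So w(4) = 5. P is now [[3, 6, 7]].
Step i=3: Q has 3 at row 1, column 3; remove that cell from P, ejecting 7. So w(3) = 7. P is now [[3, 6]].
Step i=2: Q has 2 at row 1, column 2; remove that cell from P, ejecting 6. So w(2) = 6. P is now [[3]].
Step i=1: Q has 1 at row 1, column 1; remove that cell from P, ejecting 3. So w(1) = 3. P is now [].

So w = 3 6 7 5 8 2 1 9 4.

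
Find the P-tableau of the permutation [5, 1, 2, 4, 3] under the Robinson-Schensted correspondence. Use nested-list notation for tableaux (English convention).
P = [[1, 2, 3], [4], [5]]

Insert 5: appended to row 1. P = [[5]].
Insert 1: 1 bumps 5 from row 1; 5 starts row 2. P = [[1], [5]].
Insert 2: appended to row 1. P = [[1, 2], [5]].
Insert 4: appended to row 1. P = [[1, 2, 4], [5]].
Insert 3: 3 bumps 4 from row 1; 4 bumps 5 from row 2; 5 starts row 3. P = [[1, 2, 3], [4], [5]].

So P = [[1, 2, 3], [4], [5]].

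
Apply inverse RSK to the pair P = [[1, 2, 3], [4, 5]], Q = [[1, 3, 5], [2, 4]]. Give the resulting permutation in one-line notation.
Reverse the RSK construction: for i from n down to 1, find the cell of Q containing i, remove the entry at that cell from P, and reverse-bump it up through P; the value ejected from row 1 is w(i).

Step i=5: Q has 5 at row 1, column 3; remove that cell from P, ejecting 3. So w(5) = 3. P is now [[1, 2], [4, 5]].
Step i=4: Q has 4 at row 2, column 2; remove 5 from row 2 of P and reverse-bump: 5 enters row 1 and ejects 2. So w(4) = 2. P is now [[1, 5], [4]].
Step i=3: Q has 3 at row 1, column 2; remove that cell from P, ejecting 5. So w(3) = 5. P is now [[1], [4]].
Step i=2: Q has 2 at row 2, column 1; remove 4 from row 2 of P and reverse-bump: 4 enters row 1 and ejects 1. So w(2) = 1. P is now [[4]].
Step i=1: Q has 1 at row 1, column 1; remove that cell from P, ejecting 4. So w(1) = 4. P is now [].

So w = 4 1 5 2 3.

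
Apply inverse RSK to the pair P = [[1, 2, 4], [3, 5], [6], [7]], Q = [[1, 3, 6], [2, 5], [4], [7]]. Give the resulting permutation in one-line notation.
Reverse the RSK construction: for i from n down to 1, find the cell of Q containing i, remove the entry at that cell from P, and reverse-bump it up through P; the value ejected from row 1 is w(i).

Step i=7: Q has 7 at row 4, column 1; remove 7 from row 4 of P and reverse-bump: 7 enters row 3 and ejects 6; 6 enters row 2 and ejects 5; 5 enters row 1 and ejects 4. So w(7) = 4. P is now [[1, 2, 5], [3, 6], [7]].
Step i=6: Q has 6 at row 1, column 3; remove that cell from P, ejecting 5. So w(6) = 5. P is now [[1, 2], [3, 6], [7]].
Step i=5: Q has 5 at row 2, column 2; remove 6 from row 2 of P and reverse-bump: 6 enters row 1 and ejects 2. So w(5) = 2. P is now [[1, 6], [3], [7]].
Step i=4: Q has 4 at row 3, column 1; remove 7 from row 3 of P and reverse-bump: 7 enters row 2 and ejects 3; 3 enters row 1 and ejects 1. So w(4) = 1. P is now [[3, 6], [7]].
Step i=3: Q has 3 at row 1, column 2; remove that cell from P, ejecting 6. So w(3) = 6. P is now [[3], [7]].
Step i=2: Q has 2 at row 2, column 1; remove 7 from row 2 of P and reverse-bump: 7 enters row 1 and ejects 3. So w(2) = 3. P is now [[7]].
Step i=1: Q has 1 at row 1, column 1; remove that cell from P, ejecting 7. So w(1) = 7. P is now [].

So w = 7 3 6 1 2 5 4.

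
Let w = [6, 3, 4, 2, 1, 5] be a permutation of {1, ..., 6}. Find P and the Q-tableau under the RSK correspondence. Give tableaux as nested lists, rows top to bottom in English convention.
P = [[1, 4, 5], [2], [3], [6]], Q = [[1, 3, 6], [2], [4], [5]]

Insert each entry of the permutation into P by Schensted row insertion, recording in Q the position of each new cell.

Insert 6: appended to row 1. P = [[6]], Q = [[1]].
Insert 3: 3 bumps 6 from row 1; 6 starts row 2. P = [[3], [6]], Q = [[1], [2]].
Insert 4: appended to row 1. P = [[3, 4], [6]], Q = [[1, 3], [2]].
Insert 2: 2 bumps 3 from row 1; 3 bumps 6 from row 2; 6 starts row 3. P = [[2, 4], [3], [6]], Q = [[1, 3], [2], [4]].
Insert 1: 1 bumps 2 from row 1; 2 bumps 3 from row 2; 3 bumps 6 from row 3; 6 starts row 4. P = [[1, 4], [2], [3], [6]], Q = [[1, 3], [2], [4], [5]].
Insert 5: appended to row 1. P = [[1, 4, 5], [2], [3], [6]], Q = [[1, 3, 6], [2], [4], [5]].

So P = [[1, 4, 5], [2], [3], [6]], Q = [[1, 3, 6], [2], [4], [5]].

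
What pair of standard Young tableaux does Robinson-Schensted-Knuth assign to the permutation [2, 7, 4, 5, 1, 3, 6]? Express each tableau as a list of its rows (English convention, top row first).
P = [[1, 3, 5, 6], [2, 4], [7]], Q = [[1, 2, 4, 7], [3, 6], [5]]

Insert each entry of the permutation into P by Schensted row insertion, recording in Q the position of each new cell.

Insert 2: appended to row 1. P = [[2]], Q = [[1]].
Insert 7: appended to row 1. P = [[2, 7]], Q = [[1, 2]].
Insert 4: 4 bumps 7 from row 1; 7 starts row 2. P = [[2, 4], [7]], Q = [[1, 2], [3]].
Insert 5: appended to row 1. P = [[2, 4, 5], [7]], Q = [[1, 2, 4], [3]].
Insert 1: 1 bumps 2 from row 1; 2 bumps 7 from row 2; 7 starts row 3. P = [[1, 4, 5], [2], [7]], Q = [[1, 2, 4], [3], [5]].
Insert 3: 3 bumps 4 from row 1; 4 appends to row 2. P = [[1, 3, 5], [2, 4], [7]], Q = [[1, 2, 4], [3, 6], [5]].
Insert 6: appended to row 1. P = [[1, 3, 5, 6], [2, 4], [7]], Q = [[1, 2, 4, 7], [3, 6], [5]].

So P = [[1, 3, 5, 6], [2, 4], [7]], Q = [[1, 2, 4, 7], [3, 6], [5]].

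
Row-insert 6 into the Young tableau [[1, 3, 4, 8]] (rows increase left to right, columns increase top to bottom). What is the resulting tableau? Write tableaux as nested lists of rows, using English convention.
[[1, 3, 4, 6], [8]]

In row 1, 6 replaces 8 (the leftmost entry greater than 6); 8 is bumped to row 2. 8 starts a new row 2. The new tableau is [[1, 3, 4, 6], [8]].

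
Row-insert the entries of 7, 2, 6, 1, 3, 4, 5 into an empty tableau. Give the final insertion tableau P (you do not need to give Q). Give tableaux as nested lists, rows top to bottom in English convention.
P = [[1, 3, 4, 5], [2, 6], [7]]

Insert 7: appended to row 1. P = [[7]].
Insert 2: 2 bumps 7 from row 1; 7 starts row 2. P = [[2], [7]].
Insert 6: appended to row 1. P = [[2, 6], [7]].
Insert 1: 1 bumps 2 from row 1; 2 bumps 7 from row 2; 7 starts row 3. P = [[1, 6], [2], [7]].
Insert 3: 3 bumps 6 from row 1; 6 appends to row 2. P = [[1, 3], [2, 6], [7]].
Insert 4: appended to row 1. P = [[1, 3, 4], [2, 6], [7]].
Insert 5: appended to row 1. P = [[1, 3, 4, 5], [2, 6], [7]].

So P = [[1, 3, 4, 5], [2, 6], [7]].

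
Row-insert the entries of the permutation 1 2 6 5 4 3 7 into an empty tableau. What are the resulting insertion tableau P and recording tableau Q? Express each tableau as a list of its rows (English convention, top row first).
Insert each entry of the permutation into P by Schensted row insertion, recording in Q the position of each new cell.

After inserting 1: P = [[1]].
After inserting 2: P = [[1, 2]].
After inserting 6: P = [[1, 2, 6]].
After inserting 5: P = [[1, 2, 5], [6]].
After inserting 4: P = [[1, 2, 4], [5], [6]].
After inserting 3: P = [[1, 2, 3], [4], [5], [6]].
After inserting 7: P = [[1, 2, 3, 7], [4], [5], [6]].

So P = [[1, 2, 3, 7], [4], [5], [6]], Q = [[1, 2, 3, 7], [4], [5], [6]].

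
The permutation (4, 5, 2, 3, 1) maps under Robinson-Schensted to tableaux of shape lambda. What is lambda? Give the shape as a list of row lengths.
[2, 2, 1]

Row-insert each entry into an empty tableau.

After inserting 4: P = [[4]].
After inserting 5: P = [[4, 5]].
After inserting 2: P = [[2, 5], [4]].
After inserting 3: P = [[2, 3], [4, 5]].
After inserting 1: P = [[1, 3], [2, 5], [4]].

The final insertion tableau P = [[1, 3], [2, 5], [4]] has shape [2, 2, 1].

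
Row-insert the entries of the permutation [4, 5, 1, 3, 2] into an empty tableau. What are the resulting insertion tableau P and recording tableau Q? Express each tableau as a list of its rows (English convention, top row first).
Insert each entry of the permutation into P by Schensted row insertion, recording in Q the position of each new cell.

Insert 4: appended to row 1. P = [[4]].
Insert 5: appended to row 1. P = [[4, 5]].
Insert 1: 1 bumps 4 from row 1; 4 starts row 2. P = [[1, 5], [4]].
Insert 3: 3 bumps 5 from row 1; 5 appends to row 2. P = [[1, 3], [4, 5]].
Insert 2: 2 bumps 3 from row 1; 3 bumps 4 from row 2; 4 starts row 3. P = [[1, 2], [3, 5], [4]].

So P = [[1, 2], [3, 5], [4]], Q = [[1, 2], [3, 4], [5]].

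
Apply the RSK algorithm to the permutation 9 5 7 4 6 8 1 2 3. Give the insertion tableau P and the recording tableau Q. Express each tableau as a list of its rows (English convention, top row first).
P = [[1, 2, 3], [4, 6, 8], [5, 7], [9]], Q = [[1, 3, 6], [2, 5, 9], [4, 8], [7]]

Insert each entry of the permutation into P by Schensted row insertion, recording in Q the position of each new cell.

Insert 9: appended to row 1. P = [[9]].
Insert 5: 5 bumps 9 from row 1; 9 starts row 2. P = [[5], [9]].
Insert 7: appended to row 1. P = [[5, 7], [9]].
Insert 4: 4 bumps 5 from row 1; 5 bumps 9 from row 2; 9 starts row 3. P = [[4, 7], [5], [9]].
Insert 6: 6 bumps 7 from row 1; 7 appends to row 2. P = [[4, 6], [5, 7], [9]].
Insert 8: appended to row 1. P = [[4, 6, 8], [5, 7], [9]].
Insert 1: 1 bumps 4 from row 1; 4 bumps 5 from row 2; 5 bumps 9 from row 3; 9 starts row 4. P = [[1, 6, 8], [4, 7], [5], [9]].
Insert 2: 2 bumps 6 from row 1; 6 bumps 7 from row 2; 7 appends to row 3. P = [[1, 2, 8], [4, 6], [5, 7], [9]].
Insert 3: 3 bumps 8 from row 1; 8 appends to row 2. P = [[1, 2, 3], [4, 6, 8], [5, 7], [9]].

So P = [[1, 2, 3], [4, 6, 8], [5, 7], [9]], Q = [[1, 3, 6], [2, 5, 9], [4, 8], [7]].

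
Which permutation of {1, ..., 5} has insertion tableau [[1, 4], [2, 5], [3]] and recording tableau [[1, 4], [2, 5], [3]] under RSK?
3 2 1 5 4

Reverse the RSK construction: for i from n down to 1, find the cell of Q containing i, remove the entry at that cell from P, and reverse-bump it up through P; the value ejected from row 1 is w(i).

Step i=5: Q has 5 at row 2, column 2; remove 5 from row 2 of P and reverse-bump: 5 enters row 1 and ejects 4. So w(5) = 4. P is now [[1, 5], [2], [3]].
Step i=4: Q has 4 at row 1, column 2; remove that cell from P, ejecting 5. So w(4) = 5. P is now [[1], [2], [3]].
Step i=3: Q has 3 at row 3, column 1; remove 3 from row 3 of P and reverse-bump: 3 enters row 2 and ejects 2; 2 enters row 1 and ejects 1. So w(3) = 1. P is now [[2], [3]].
Step i=2: Q has 2 at row 2, column 1; remove 3 from row 2 of P and reverse-bump: 3 enters row 1 and ejects 2. So w(2) = 2. P is now [[3]].
Step i=1: Q has 1 at row 1, column 1; remove that cell from P, ejecting 3. So w(1) = 3. P is now [].

So w = 3 2 1 5 4.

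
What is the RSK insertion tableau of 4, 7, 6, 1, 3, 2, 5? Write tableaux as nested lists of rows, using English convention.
P = [[1, 2, 5], [3, 6], [4], [7]]

Insert 4: appended to row 1. P = [[4]].
Insert 7: appended to row 1. P = [[4, 7]].
Insert 6: 6 bumps 7 from row 1; 7 starts row 2. P = [[4, 6], [7]].
Insert 1: 1 bumps 4 from row 1; 4 bumps 7 from row 2; 7 starts row 3. P = [[1, 6], [4], [7]].
Insert 3: 3 bumps 6 from row 1; 6 appends to row 2. P = [[1, 3], [4, 6], [7]].
Insert 2: 2 bumps 3 from row 1; 3 bumps 4 from row 2; 4 bumps 7 from row 3; 7 starts row 4. P = [[1, 2], [3, 6], [4], [7]].
Insert 5: appended to row 1. P = [[1, 2, 5], [3, 6], [4], [7]].

So P = [[1, 2, 5], [3, 6], [4], [7]].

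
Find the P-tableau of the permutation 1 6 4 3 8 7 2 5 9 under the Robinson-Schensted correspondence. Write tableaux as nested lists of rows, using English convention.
After inserting 1: P = [[1]].
After inserting 6: P = [[1, 6]].
After inserting 4: P = [[1, 4], [6]].
After inserting 3: P = [[1, 3], [4], [6]].
After inserting 8: P = [[1, 3, 8], [4], [6]].
After inserting 7: P = [[1, 3, 7], [4, 8], [6]].
After inserting 2: P = [[1, 2, 7], [3, 8], [4], [6]].
After inserting 5: P = [[1, 2, 5], [3, 7], [4, 8], [6]].
After inserting 9: P = [[1, 2, 5, 9], [3, 7], [4, 8], [6]].

So P = [[1, 2, 5, 9], [3, 7], [4, 8], [6]].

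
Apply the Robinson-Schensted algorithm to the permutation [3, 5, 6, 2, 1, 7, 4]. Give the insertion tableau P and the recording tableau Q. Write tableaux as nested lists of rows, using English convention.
Insert each entry of the permutation into P by Schensted row insertion, recording in Q the position of each new cell.

Insert 3: appended to row 1. P = [[3]].
Insert 5: appended to row 1. P = [[3, 5]].
Insert 6: appended to row 1. P = [[3, 5, 6]].
Insert 2: 2 bumps 3 from row 1; 3 starts row 2. P = [[2, 5, 6], [3]].
Insert 1: 1 bumps 2 from row 1; 2 bumps 3 from row 2; 3 starts row 3. P = [[1, 5, 6], [2], [3]].
Insert 7: appended to row 1. P = [[1, 5, 6, 7], [2], [3]].
Insert 4: 4 bumps 5 from row 1; 5 appends to row 2. P = [[1, 4, 6, 7], [2, 5], [3]].

So P = [[1, 4, 6, 7], [2, 5], [3]], Q = [[1, 2, 3, 6], [4, 7], [5]].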